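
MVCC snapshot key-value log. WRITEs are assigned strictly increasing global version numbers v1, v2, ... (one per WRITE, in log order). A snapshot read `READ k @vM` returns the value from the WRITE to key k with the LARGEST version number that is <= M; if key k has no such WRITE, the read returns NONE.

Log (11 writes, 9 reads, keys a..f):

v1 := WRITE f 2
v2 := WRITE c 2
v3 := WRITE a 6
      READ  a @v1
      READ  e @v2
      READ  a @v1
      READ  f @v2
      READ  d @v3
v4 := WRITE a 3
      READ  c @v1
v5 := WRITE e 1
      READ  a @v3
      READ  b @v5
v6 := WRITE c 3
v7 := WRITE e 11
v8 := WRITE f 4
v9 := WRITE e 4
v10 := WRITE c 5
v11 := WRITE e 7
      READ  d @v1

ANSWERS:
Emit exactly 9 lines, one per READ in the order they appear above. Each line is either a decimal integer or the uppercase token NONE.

Answer: NONE
NONE
NONE
2
NONE
NONE
6
NONE
NONE

Derivation:
v1: WRITE f=2  (f history now [(1, 2)])
v2: WRITE c=2  (c history now [(2, 2)])
v3: WRITE a=6  (a history now [(3, 6)])
READ a @v1: history=[(3, 6)] -> no version <= 1 -> NONE
READ e @v2: history=[] -> no version <= 2 -> NONE
READ a @v1: history=[(3, 6)] -> no version <= 1 -> NONE
READ f @v2: history=[(1, 2)] -> pick v1 -> 2
READ d @v3: history=[] -> no version <= 3 -> NONE
v4: WRITE a=3  (a history now [(3, 6), (4, 3)])
READ c @v1: history=[(2, 2)] -> no version <= 1 -> NONE
v5: WRITE e=1  (e history now [(5, 1)])
READ a @v3: history=[(3, 6), (4, 3)] -> pick v3 -> 6
READ b @v5: history=[] -> no version <= 5 -> NONE
v6: WRITE c=3  (c history now [(2, 2), (6, 3)])
v7: WRITE e=11  (e history now [(5, 1), (7, 11)])
v8: WRITE f=4  (f history now [(1, 2), (8, 4)])
v9: WRITE e=4  (e history now [(5, 1), (7, 11), (9, 4)])
v10: WRITE c=5  (c history now [(2, 2), (6, 3), (10, 5)])
v11: WRITE e=7  (e history now [(5, 1), (7, 11), (9, 4), (11, 7)])
READ d @v1: history=[] -> no version <= 1 -> NONE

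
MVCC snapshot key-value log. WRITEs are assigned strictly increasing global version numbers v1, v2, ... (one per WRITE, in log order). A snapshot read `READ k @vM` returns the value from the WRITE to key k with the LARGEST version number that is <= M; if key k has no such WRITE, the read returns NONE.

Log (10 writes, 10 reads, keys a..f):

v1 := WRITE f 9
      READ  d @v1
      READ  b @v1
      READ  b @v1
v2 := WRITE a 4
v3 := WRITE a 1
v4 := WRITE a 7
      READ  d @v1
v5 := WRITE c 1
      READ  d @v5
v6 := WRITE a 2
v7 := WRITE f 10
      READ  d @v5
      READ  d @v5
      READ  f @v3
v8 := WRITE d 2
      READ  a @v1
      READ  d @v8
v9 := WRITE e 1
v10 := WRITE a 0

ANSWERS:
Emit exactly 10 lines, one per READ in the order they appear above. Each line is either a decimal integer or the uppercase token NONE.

v1: WRITE f=9  (f history now [(1, 9)])
READ d @v1: history=[] -> no version <= 1 -> NONE
READ b @v1: history=[] -> no version <= 1 -> NONE
READ b @v1: history=[] -> no version <= 1 -> NONE
v2: WRITE a=4  (a history now [(2, 4)])
v3: WRITE a=1  (a history now [(2, 4), (3, 1)])
v4: WRITE a=7  (a history now [(2, 4), (3, 1), (4, 7)])
READ d @v1: history=[] -> no version <= 1 -> NONE
v5: WRITE c=1  (c history now [(5, 1)])
READ d @v5: history=[] -> no version <= 5 -> NONE
v6: WRITE a=2  (a history now [(2, 4), (3, 1), (4, 7), (6, 2)])
v7: WRITE f=10  (f history now [(1, 9), (7, 10)])
READ d @v5: history=[] -> no version <= 5 -> NONE
READ d @v5: history=[] -> no version <= 5 -> NONE
READ f @v3: history=[(1, 9), (7, 10)] -> pick v1 -> 9
v8: WRITE d=2  (d history now [(8, 2)])
READ a @v1: history=[(2, 4), (3, 1), (4, 7), (6, 2)] -> no version <= 1 -> NONE
READ d @v8: history=[(8, 2)] -> pick v8 -> 2
v9: WRITE e=1  (e history now [(9, 1)])
v10: WRITE a=0  (a history now [(2, 4), (3, 1), (4, 7), (6, 2), (10, 0)])

Answer: NONE
NONE
NONE
NONE
NONE
NONE
NONE
9
NONE
2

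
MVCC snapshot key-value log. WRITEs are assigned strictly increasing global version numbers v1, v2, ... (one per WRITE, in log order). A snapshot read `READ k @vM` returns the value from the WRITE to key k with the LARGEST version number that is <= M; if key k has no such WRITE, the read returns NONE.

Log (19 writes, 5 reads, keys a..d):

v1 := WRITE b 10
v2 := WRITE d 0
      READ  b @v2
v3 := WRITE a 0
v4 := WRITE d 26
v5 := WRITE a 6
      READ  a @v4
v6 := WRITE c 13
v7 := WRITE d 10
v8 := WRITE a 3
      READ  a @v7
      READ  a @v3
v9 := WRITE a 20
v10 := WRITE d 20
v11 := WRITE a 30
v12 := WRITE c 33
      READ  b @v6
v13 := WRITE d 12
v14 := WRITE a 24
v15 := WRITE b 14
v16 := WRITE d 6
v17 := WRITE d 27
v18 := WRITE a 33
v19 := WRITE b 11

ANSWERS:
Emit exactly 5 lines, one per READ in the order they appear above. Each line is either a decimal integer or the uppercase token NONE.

Answer: 10
0
6
0
10

Derivation:
v1: WRITE b=10  (b history now [(1, 10)])
v2: WRITE d=0  (d history now [(2, 0)])
READ b @v2: history=[(1, 10)] -> pick v1 -> 10
v3: WRITE a=0  (a history now [(3, 0)])
v4: WRITE d=26  (d history now [(2, 0), (4, 26)])
v5: WRITE a=6  (a history now [(3, 0), (5, 6)])
READ a @v4: history=[(3, 0), (5, 6)] -> pick v3 -> 0
v6: WRITE c=13  (c history now [(6, 13)])
v7: WRITE d=10  (d history now [(2, 0), (4, 26), (7, 10)])
v8: WRITE a=3  (a history now [(3, 0), (5, 6), (8, 3)])
READ a @v7: history=[(3, 0), (5, 6), (8, 3)] -> pick v5 -> 6
READ a @v3: history=[(3, 0), (5, 6), (8, 3)] -> pick v3 -> 0
v9: WRITE a=20  (a history now [(3, 0), (5, 6), (8, 3), (9, 20)])
v10: WRITE d=20  (d history now [(2, 0), (4, 26), (7, 10), (10, 20)])
v11: WRITE a=30  (a history now [(3, 0), (5, 6), (8, 3), (9, 20), (11, 30)])
v12: WRITE c=33  (c history now [(6, 13), (12, 33)])
READ b @v6: history=[(1, 10)] -> pick v1 -> 10
v13: WRITE d=12  (d history now [(2, 0), (4, 26), (7, 10), (10, 20), (13, 12)])
v14: WRITE a=24  (a history now [(3, 0), (5, 6), (8, 3), (9, 20), (11, 30), (14, 24)])
v15: WRITE b=14  (b history now [(1, 10), (15, 14)])
v16: WRITE d=6  (d history now [(2, 0), (4, 26), (7, 10), (10, 20), (13, 12), (16, 6)])
v17: WRITE d=27  (d history now [(2, 0), (4, 26), (7, 10), (10, 20), (13, 12), (16, 6), (17, 27)])
v18: WRITE a=33  (a history now [(3, 0), (5, 6), (8, 3), (9, 20), (11, 30), (14, 24), (18, 33)])
v19: WRITE b=11  (b history now [(1, 10), (15, 14), (19, 11)])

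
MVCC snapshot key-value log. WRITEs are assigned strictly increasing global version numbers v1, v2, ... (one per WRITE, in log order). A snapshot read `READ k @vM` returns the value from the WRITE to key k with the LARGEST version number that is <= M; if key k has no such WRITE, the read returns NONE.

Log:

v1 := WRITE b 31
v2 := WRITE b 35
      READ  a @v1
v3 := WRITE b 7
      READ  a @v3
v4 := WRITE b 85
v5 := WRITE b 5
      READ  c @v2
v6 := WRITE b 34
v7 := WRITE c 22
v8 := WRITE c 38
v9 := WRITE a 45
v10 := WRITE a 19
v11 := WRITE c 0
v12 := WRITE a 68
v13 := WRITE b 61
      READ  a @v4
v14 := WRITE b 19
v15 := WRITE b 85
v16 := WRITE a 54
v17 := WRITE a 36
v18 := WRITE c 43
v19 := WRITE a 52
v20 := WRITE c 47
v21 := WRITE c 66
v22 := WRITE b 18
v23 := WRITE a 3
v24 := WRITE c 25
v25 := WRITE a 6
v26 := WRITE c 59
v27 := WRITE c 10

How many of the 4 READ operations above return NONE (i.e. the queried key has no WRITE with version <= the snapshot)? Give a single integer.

v1: WRITE b=31  (b history now [(1, 31)])
v2: WRITE b=35  (b history now [(1, 31), (2, 35)])
READ a @v1: history=[] -> no version <= 1 -> NONE
v3: WRITE b=7  (b history now [(1, 31), (2, 35), (3, 7)])
READ a @v3: history=[] -> no version <= 3 -> NONE
v4: WRITE b=85  (b history now [(1, 31), (2, 35), (3, 7), (4, 85)])
v5: WRITE b=5  (b history now [(1, 31), (2, 35), (3, 7), (4, 85), (5, 5)])
READ c @v2: history=[] -> no version <= 2 -> NONE
v6: WRITE b=34  (b history now [(1, 31), (2, 35), (3, 7), (4, 85), (5, 5), (6, 34)])
v7: WRITE c=22  (c history now [(7, 22)])
v8: WRITE c=38  (c history now [(7, 22), (8, 38)])
v9: WRITE a=45  (a history now [(9, 45)])
v10: WRITE a=19  (a history now [(9, 45), (10, 19)])
v11: WRITE c=0  (c history now [(7, 22), (8, 38), (11, 0)])
v12: WRITE a=68  (a history now [(9, 45), (10, 19), (12, 68)])
v13: WRITE b=61  (b history now [(1, 31), (2, 35), (3, 7), (4, 85), (5, 5), (6, 34), (13, 61)])
READ a @v4: history=[(9, 45), (10, 19), (12, 68)] -> no version <= 4 -> NONE
v14: WRITE b=19  (b history now [(1, 31), (2, 35), (3, 7), (4, 85), (5, 5), (6, 34), (13, 61), (14, 19)])
v15: WRITE b=85  (b history now [(1, 31), (2, 35), (3, 7), (4, 85), (5, 5), (6, 34), (13, 61), (14, 19), (15, 85)])
v16: WRITE a=54  (a history now [(9, 45), (10, 19), (12, 68), (16, 54)])
v17: WRITE a=36  (a history now [(9, 45), (10, 19), (12, 68), (16, 54), (17, 36)])
v18: WRITE c=43  (c history now [(7, 22), (8, 38), (11, 0), (18, 43)])
v19: WRITE a=52  (a history now [(9, 45), (10, 19), (12, 68), (16, 54), (17, 36), (19, 52)])
v20: WRITE c=47  (c history now [(7, 22), (8, 38), (11, 0), (18, 43), (20, 47)])
v21: WRITE c=66  (c history now [(7, 22), (8, 38), (11, 0), (18, 43), (20, 47), (21, 66)])
v22: WRITE b=18  (b history now [(1, 31), (2, 35), (3, 7), (4, 85), (5, 5), (6, 34), (13, 61), (14, 19), (15, 85), (22, 18)])
v23: WRITE a=3  (a history now [(9, 45), (10, 19), (12, 68), (16, 54), (17, 36), (19, 52), (23, 3)])
v24: WRITE c=25  (c history now [(7, 22), (8, 38), (11, 0), (18, 43), (20, 47), (21, 66), (24, 25)])
v25: WRITE a=6  (a history now [(9, 45), (10, 19), (12, 68), (16, 54), (17, 36), (19, 52), (23, 3), (25, 6)])
v26: WRITE c=59  (c history now [(7, 22), (8, 38), (11, 0), (18, 43), (20, 47), (21, 66), (24, 25), (26, 59)])
v27: WRITE c=10  (c history now [(7, 22), (8, 38), (11, 0), (18, 43), (20, 47), (21, 66), (24, 25), (26, 59), (27, 10)])
Read results in order: ['NONE', 'NONE', 'NONE', 'NONE']
NONE count = 4

Answer: 4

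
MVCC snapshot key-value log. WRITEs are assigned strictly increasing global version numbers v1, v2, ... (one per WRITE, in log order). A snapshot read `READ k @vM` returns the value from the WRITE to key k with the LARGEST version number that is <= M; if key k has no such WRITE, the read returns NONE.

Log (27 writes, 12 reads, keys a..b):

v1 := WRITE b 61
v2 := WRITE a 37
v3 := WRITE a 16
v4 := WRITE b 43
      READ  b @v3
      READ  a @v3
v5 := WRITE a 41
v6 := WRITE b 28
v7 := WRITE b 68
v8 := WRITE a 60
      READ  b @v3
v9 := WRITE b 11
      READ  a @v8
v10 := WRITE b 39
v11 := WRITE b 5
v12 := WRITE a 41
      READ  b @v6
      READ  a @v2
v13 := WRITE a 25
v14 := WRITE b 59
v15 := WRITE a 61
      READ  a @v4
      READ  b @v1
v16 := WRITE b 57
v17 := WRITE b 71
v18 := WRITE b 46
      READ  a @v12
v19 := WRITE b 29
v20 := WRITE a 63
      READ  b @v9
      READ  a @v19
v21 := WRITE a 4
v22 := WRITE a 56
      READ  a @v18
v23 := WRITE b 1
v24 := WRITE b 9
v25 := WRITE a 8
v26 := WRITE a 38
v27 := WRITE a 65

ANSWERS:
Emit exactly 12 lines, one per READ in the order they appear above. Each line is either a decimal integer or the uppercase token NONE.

Answer: 61
16
61
60
28
37
16
61
41
11
61
61

Derivation:
v1: WRITE b=61  (b history now [(1, 61)])
v2: WRITE a=37  (a history now [(2, 37)])
v3: WRITE a=16  (a history now [(2, 37), (3, 16)])
v4: WRITE b=43  (b history now [(1, 61), (4, 43)])
READ b @v3: history=[(1, 61), (4, 43)] -> pick v1 -> 61
READ a @v3: history=[(2, 37), (3, 16)] -> pick v3 -> 16
v5: WRITE a=41  (a history now [(2, 37), (3, 16), (5, 41)])
v6: WRITE b=28  (b history now [(1, 61), (4, 43), (6, 28)])
v7: WRITE b=68  (b history now [(1, 61), (4, 43), (6, 28), (7, 68)])
v8: WRITE a=60  (a history now [(2, 37), (3, 16), (5, 41), (8, 60)])
READ b @v3: history=[(1, 61), (4, 43), (6, 28), (7, 68)] -> pick v1 -> 61
v9: WRITE b=11  (b history now [(1, 61), (4, 43), (6, 28), (7, 68), (9, 11)])
READ a @v8: history=[(2, 37), (3, 16), (5, 41), (8, 60)] -> pick v8 -> 60
v10: WRITE b=39  (b history now [(1, 61), (4, 43), (6, 28), (7, 68), (9, 11), (10, 39)])
v11: WRITE b=5  (b history now [(1, 61), (4, 43), (6, 28), (7, 68), (9, 11), (10, 39), (11, 5)])
v12: WRITE a=41  (a history now [(2, 37), (3, 16), (5, 41), (8, 60), (12, 41)])
READ b @v6: history=[(1, 61), (4, 43), (6, 28), (7, 68), (9, 11), (10, 39), (11, 5)] -> pick v6 -> 28
READ a @v2: history=[(2, 37), (3, 16), (5, 41), (8, 60), (12, 41)] -> pick v2 -> 37
v13: WRITE a=25  (a history now [(2, 37), (3, 16), (5, 41), (8, 60), (12, 41), (13, 25)])
v14: WRITE b=59  (b history now [(1, 61), (4, 43), (6, 28), (7, 68), (9, 11), (10, 39), (11, 5), (14, 59)])
v15: WRITE a=61  (a history now [(2, 37), (3, 16), (5, 41), (8, 60), (12, 41), (13, 25), (15, 61)])
READ a @v4: history=[(2, 37), (3, 16), (5, 41), (8, 60), (12, 41), (13, 25), (15, 61)] -> pick v3 -> 16
READ b @v1: history=[(1, 61), (4, 43), (6, 28), (7, 68), (9, 11), (10, 39), (11, 5), (14, 59)] -> pick v1 -> 61
v16: WRITE b=57  (b history now [(1, 61), (4, 43), (6, 28), (7, 68), (9, 11), (10, 39), (11, 5), (14, 59), (16, 57)])
v17: WRITE b=71  (b history now [(1, 61), (4, 43), (6, 28), (7, 68), (9, 11), (10, 39), (11, 5), (14, 59), (16, 57), (17, 71)])
v18: WRITE b=46  (b history now [(1, 61), (4, 43), (6, 28), (7, 68), (9, 11), (10, 39), (11, 5), (14, 59), (16, 57), (17, 71), (18, 46)])
READ a @v12: history=[(2, 37), (3, 16), (5, 41), (8, 60), (12, 41), (13, 25), (15, 61)] -> pick v12 -> 41
v19: WRITE b=29  (b history now [(1, 61), (4, 43), (6, 28), (7, 68), (9, 11), (10, 39), (11, 5), (14, 59), (16, 57), (17, 71), (18, 46), (19, 29)])
v20: WRITE a=63  (a history now [(2, 37), (3, 16), (5, 41), (8, 60), (12, 41), (13, 25), (15, 61), (20, 63)])
READ b @v9: history=[(1, 61), (4, 43), (6, 28), (7, 68), (9, 11), (10, 39), (11, 5), (14, 59), (16, 57), (17, 71), (18, 46), (19, 29)] -> pick v9 -> 11
READ a @v19: history=[(2, 37), (3, 16), (5, 41), (8, 60), (12, 41), (13, 25), (15, 61), (20, 63)] -> pick v15 -> 61
v21: WRITE a=4  (a history now [(2, 37), (3, 16), (5, 41), (8, 60), (12, 41), (13, 25), (15, 61), (20, 63), (21, 4)])
v22: WRITE a=56  (a history now [(2, 37), (3, 16), (5, 41), (8, 60), (12, 41), (13, 25), (15, 61), (20, 63), (21, 4), (22, 56)])
READ a @v18: history=[(2, 37), (3, 16), (5, 41), (8, 60), (12, 41), (13, 25), (15, 61), (20, 63), (21, 4), (22, 56)] -> pick v15 -> 61
v23: WRITE b=1  (b history now [(1, 61), (4, 43), (6, 28), (7, 68), (9, 11), (10, 39), (11, 5), (14, 59), (16, 57), (17, 71), (18, 46), (19, 29), (23, 1)])
v24: WRITE b=9  (b history now [(1, 61), (4, 43), (6, 28), (7, 68), (9, 11), (10, 39), (11, 5), (14, 59), (16, 57), (17, 71), (18, 46), (19, 29), (23, 1), (24, 9)])
v25: WRITE a=8  (a history now [(2, 37), (3, 16), (5, 41), (8, 60), (12, 41), (13, 25), (15, 61), (20, 63), (21, 4), (22, 56), (25, 8)])
v26: WRITE a=38  (a history now [(2, 37), (3, 16), (5, 41), (8, 60), (12, 41), (13, 25), (15, 61), (20, 63), (21, 4), (22, 56), (25, 8), (26, 38)])
v27: WRITE a=65  (a history now [(2, 37), (3, 16), (5, 41), (8, 60), (12, 41), (13, 25), (15, 61), (20, 63), (21, 4), (22, 56), (25, 8), (26, 38), (27, 65)])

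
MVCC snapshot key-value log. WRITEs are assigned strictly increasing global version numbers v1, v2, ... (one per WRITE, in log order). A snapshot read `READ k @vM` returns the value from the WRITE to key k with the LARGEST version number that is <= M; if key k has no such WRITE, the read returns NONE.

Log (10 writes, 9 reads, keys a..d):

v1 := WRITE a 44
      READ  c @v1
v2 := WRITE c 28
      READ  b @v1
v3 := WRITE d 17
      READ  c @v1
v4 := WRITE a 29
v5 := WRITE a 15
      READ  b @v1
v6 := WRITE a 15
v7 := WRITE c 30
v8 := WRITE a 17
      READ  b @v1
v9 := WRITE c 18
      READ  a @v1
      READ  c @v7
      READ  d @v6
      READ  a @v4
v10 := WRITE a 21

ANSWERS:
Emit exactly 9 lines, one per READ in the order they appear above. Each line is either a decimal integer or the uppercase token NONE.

v1: WRITE a=44  (a history now [(1, 44)])
READ c @v1: history=[] -> no version <= 1 -> NONE
v2: WRITE c=28  (c history now [(2, 28)])
READ b @v1: history=[] -> no version <= 1 -> NONE
v3: WRITE d=17  (d history now [(3, 17)])
READ c @v1: history=[(2, 28)] -> no version <= 1 -> NONE
v4: WRITE a=29  (a history now [(1, 44), (4, 29)])
v5: WRITE a=15  (a history now [(1, 44), (4, 29), (5, 15)])
READ b @v1: history=[] -> no version <= 1 -> NONE
v6: WRITE a=15  (a history now [(1, 44), (4, 29), (5, 15), (6, 15)])
v7: WRITE c=30  (c history now [(2, 28), (7, 30)])
v8: WRITE a=17  (a history now [(1, 44), (4, 29), (5, 15), (6, 15), (8, 17)])
READ b @v1: history=[] -> no version <= 1 -> NONE
v9: WRITE c=18  (c history now [(2, 28), (7, 30), (9, 18)])
READ a @v1: history=[(1, 44), (4, 29), (5, 15), (6, 15), (8, 17)] -> pick v1 -> 44
READ c @v7: history=[(2, 28), (7, 30), (9, 18)] -> pick v7 -> 30
READ d @v6: history=[(3, 17)] -> pick v3 -> 17
READ a @v4: history=[(1, 44), (4, 29), (5, 15), (6, 15), (8, 17)] -> pick v4 -> 29
v10: WRITE a=21  (a history now [(1, 44), (4, 29), (5, 15), (6, 15), (8, 17), (10, 21)])

Answer: NONE
NONE
NONE
NONE
NONE
44
30
17
29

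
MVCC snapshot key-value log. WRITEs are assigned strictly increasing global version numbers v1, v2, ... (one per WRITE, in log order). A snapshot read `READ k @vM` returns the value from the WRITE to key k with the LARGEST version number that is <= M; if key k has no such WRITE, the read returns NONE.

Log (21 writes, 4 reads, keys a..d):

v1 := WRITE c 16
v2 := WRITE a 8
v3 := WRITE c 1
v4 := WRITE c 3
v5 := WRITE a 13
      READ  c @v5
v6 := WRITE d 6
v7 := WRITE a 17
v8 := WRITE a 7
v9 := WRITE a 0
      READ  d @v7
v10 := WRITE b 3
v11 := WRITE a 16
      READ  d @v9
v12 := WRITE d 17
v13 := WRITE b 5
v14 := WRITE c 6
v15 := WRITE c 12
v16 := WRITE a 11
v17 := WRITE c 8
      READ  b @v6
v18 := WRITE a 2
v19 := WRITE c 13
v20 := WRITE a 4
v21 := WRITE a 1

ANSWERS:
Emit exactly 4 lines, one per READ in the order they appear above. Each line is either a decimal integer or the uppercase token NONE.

v1: WRITE c=16  (c history now [(1, 16)])
v2: WRITE a=8  (a history now [(2, 8)])
v3: WRITE c=1  (c history now [(1, 16), (3, 1)])
v4: WRITE c=3  (c history now [(1, 16), (3, 1), (4, 3)])
v5: WRITE a=13  (a history now [(2, 8), (5, 13)])
READ c @v5: history=[(1, 16), (3, 1), (4, 3)] -> pick v4 -> 3
v6: WRITE d=6  (d history now [(6, 6)])
v7: WRITE a=17  (a history now [(2, 8), (5, 13), (7, 17)])
v8: WRITE a=7  (a history now [(2, 8), (5, 13), (7, 17), (8, 7)])
v9: WRITE a=0  (a history now [(2, 8), (5, 13), (7, 17), (8, 7), (9, 0)])
READ d @v7: history=[(6, 6)] -> pick v6 -> 6
v10: WRITE b=3  (b history now [(10, 3)])
v11: WRITE a=16  (a history now [(2, 8), (5, 13), (7, 17), (8, 7), (9, 0), (11, 16)])
READ d @v9: history=[(6, 6)] -> pick v6 -> 6
v12: WRITE d=17  (d history now [(6, 6), (12, 17)])
v13: WRITE b=5  (b history now [(10, 3), (13, 5)])
v14: WRITE c=6  (c history now [(1, 16), (3, 1), (4, 3), (14, 6)])
v15: WRITE c=12  (c history now [(1, 16), (3, 1), (4, 3), (14, 6), (15, 12)])
v16: WRITE a=11  (a history now [(2, 8), (5, 13), (7, 17), (8, 7), (9, 0), (11, 16), (16, 11)])
v17: WRITE c=8  (c history now [(1, 16), (3, 1), (4, 3), (14, 6), (15, 12), (17, 8)])
READ b @v6: history=[(10, 3), (13, 5)] -> no version <= 6 -> NONE
v18: WRITE a=2  (a history now [(2, 8), (5, 13), (7, 17), (8, 7), (9, 0), (11, 16), (16, 11), (18, 2)])
v19: WRITE c=13  (c history now [(1, 16), (3, 1), (4, 3), (14, 6), (15, 12), (17, 8), (19, 13)])
v20: WRITE a=4  (a history now [(2, 8), (5, 13), (7, 17), (8, 7), (9, 0), (11, 16), (16, 11), (18, 2), (20, 4)])
v21: WRITE a=1  (a history now [(2, 8), (5, 13), (7, 17), (8, 7), (9, 0), (11, 16), (16, 11), (18, 2), (20, 4), (21, 1)])

Answer: 3
6
6
NONE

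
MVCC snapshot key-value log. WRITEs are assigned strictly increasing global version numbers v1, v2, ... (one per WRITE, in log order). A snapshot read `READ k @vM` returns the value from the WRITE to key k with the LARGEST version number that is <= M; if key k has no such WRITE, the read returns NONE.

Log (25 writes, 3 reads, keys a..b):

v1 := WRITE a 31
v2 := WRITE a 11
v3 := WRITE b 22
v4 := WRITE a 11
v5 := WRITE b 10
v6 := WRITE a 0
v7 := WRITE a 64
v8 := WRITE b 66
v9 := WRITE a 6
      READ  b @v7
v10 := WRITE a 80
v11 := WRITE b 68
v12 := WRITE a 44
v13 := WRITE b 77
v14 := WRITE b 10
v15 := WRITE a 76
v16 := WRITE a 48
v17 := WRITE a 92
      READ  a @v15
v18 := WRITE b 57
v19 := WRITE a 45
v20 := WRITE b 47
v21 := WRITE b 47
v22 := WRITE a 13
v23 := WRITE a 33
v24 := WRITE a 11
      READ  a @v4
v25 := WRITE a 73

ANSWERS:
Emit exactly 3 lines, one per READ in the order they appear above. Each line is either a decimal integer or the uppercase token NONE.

v1: WRITE a=31  (a history now [(1, 31)])
v2: WRITE a=11  (a history now [(1, 31), (2, 11)])
v3: WRITE b=22  (b history now [(3, 22)])
v4: WRITE a=11  (a history now [(1, 31), (2, 11), (4, 11)])
v5: WRITE b=10  (b history now [(3, 22), (5, 10)])
v6: WRITE a=0  (a history now [(1, 31), (2, 11), (4, 11), (6, 0)])
v7: WRITE a=64  (a history now [(1, 31), (2, 11), (4, 11), (6, 0), (7, 64)])
v8: WRITE b=66  (b history now [(3, 22), (5, 10), (8, 66)])
v9: WRITE a=6  (a history now [(1, 31), (2, 11), (4, 11), (6, 0), (7, 64), (9, 6)])
READ b @v7: history=[(3, 22), (5, 10), (8, 66)] -> pick v5 -> 10
v10: WRITE a=80  (a history now [(1, 31), (2, 11), (4, 11), (6, 0), (7, 64), (9, 6), (10, 80)])
v11: WRITE b=68  (b history now [(3, 22), (5, 10), (8, 66), (11, 68)])
v12: WRITE a=44  (a history now [(1, 31), (2, 11), (4, 11), (6, 0), (7, 64), (9, 6), (10, 80), (12, 44)])
v13: WRITE b=77  (b history now [(3, 22), (5, 10), (8, 66), (11, 68), (13, 77)])
v14: WRITE b=10  (b history now [(3, 22), (5, 10), (8, 66), (11, 68), (13, 77), (14, 10)])
v15: WRITE a=76  (a history now [(1, 31), (2, 11), (4, 11), (6, 0), (7, 64), (9, 6), (10, 80), (12, 44), (15, 76)])
v16: WRITE a=48  (a history now [(1, 31), (2, 11), (4, 11), (6, 0), (7, 64), (9, 6), (10, 80), (12, 44), (15, 76), (16, 48)])
v17: WRITE a=92  (a history now [(1, 31), (2, 11), (4, 11), (6, 0), (7, 64), (9, 6), (10, 80), (12, 44), (15, 76), (16, 48), (17, 92)])
READ a @v15: history=[(1, 31), (2, 11), (4, 11), (6, 0), (7, 64), (9, 6), (10, 80), (12, 44), (15, 76), (16, 48), (17, 92)] -> pick v15 -> 76
v18: WRITE b=57  (b history now [(3, 22), (5, 10), (8, 66), (11, 68), (13, 77), (14, 10), (18, 57)])
v19: WRITE a=45  (a history now [(1, 31), (2, 11), (4, 11), (6, 0), (7, 64), (9, 6), (10, 80), (12, 44), (15, 76), (16, 48), (17, 92), (19, 45)])
v20: WRITE b=47  (b history now [(3, 22), (5, 10), (8, 66), (11, 68), (13, 77), (14, 10), (18, 57), (20, 47)])
v21: WRITE b=47  (b history now [(3, 22), (5, 10), (8, 66), (11, 68), (13, 77), (14, 10), (18, 57), (20, 47), (21, 47)])
v22: WRITE a=13  (a history now [(1, 31), (2, 11), (4, 11), (6, 0), (7, 64), (9, 6), (10, 80), (12, 44), (15, 76), (16, 48), (17, 92), (19, 45), (22, 13)])
v23: WRITE a=33  (a history now [(1, 31), (2, 11), (4, 11), (6, 0), (7, 64), (9, 6), (10, 80), (12, 44), (15, 76), (16, 48), (17, 92), (19, 45), (22, 13), (23, 33)])
v24: WRITE a=11  (a history now [(1, 31), (2, 11), (4, 11), (6, 0), (7, 64), (9, 6), (10, 80), (12, 44), (15, 76), (16, 48), (17, 92), (19, 45), (22, 13), (23, 33), (24, 11)])
READ a @v4: history=[(1, 31), (2, 11), (4, 11), (6, 0), (7, 64), (9, 6), (10, 80), (12, 44), (15, 76), (16, 48), (17, 92), (19, 45), (22, 13), (23, 33), (24, 11)] -> pick v4 -> 11
v25: WRITE a=73  (a history now [(1, 31), (2, 11), (4, 11), (6, 0), (7, 64), (9, 6), (10, 80), (12, 44), (15, 76), (16, 48), (17, 92), (19, 45), (22, 13), (23, 33), (24, 11), (25, 73)])

Answer: 10
76
11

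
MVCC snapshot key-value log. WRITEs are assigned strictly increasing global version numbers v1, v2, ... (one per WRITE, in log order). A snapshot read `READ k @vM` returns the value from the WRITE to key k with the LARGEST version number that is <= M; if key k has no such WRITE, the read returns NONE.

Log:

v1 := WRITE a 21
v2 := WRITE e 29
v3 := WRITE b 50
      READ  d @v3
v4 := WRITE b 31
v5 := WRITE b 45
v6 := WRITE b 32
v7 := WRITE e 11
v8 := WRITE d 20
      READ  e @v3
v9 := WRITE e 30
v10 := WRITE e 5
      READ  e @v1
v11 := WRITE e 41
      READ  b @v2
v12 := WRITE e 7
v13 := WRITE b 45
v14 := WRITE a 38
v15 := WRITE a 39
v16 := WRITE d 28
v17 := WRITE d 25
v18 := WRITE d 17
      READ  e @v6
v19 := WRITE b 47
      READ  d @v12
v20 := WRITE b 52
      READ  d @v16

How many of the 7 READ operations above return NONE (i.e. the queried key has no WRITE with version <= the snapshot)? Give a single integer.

Answer: 3

Derivation:
v1: WRITE a=21  (a history now [(1, 21)])
v2: WRITE e=29  (e history now [(2, 29)])
v3: WRITE b=50  (b history now [(3, 50)])
READ d @v3: history=[] -> no version <= 3 -> NONE
v4: WRITE b=31  (b history now [(3, 50), (4, 31)])
v5: WRITE b=45  (b history now [(3, 50), (4, 31), (5, 45)])
v6: WRITE b=32  (b history now [(3, 50), (4, 31), (5, 45), (6, 32)])
v7: WRITE e=11  (e history now [(2, 29), (7, 11)])
v8: WRITE d=20  (d history now [(8, 20)])
READ e @v3: history=[(2, 29), (7, 11)] -> pick v2 -> 29
v9: WRITE e=30  (e history now [(2, 29), (7, 11), (9, 30)])
v10: WRITE e=5  (e history now [(2, 29), (7, 11), (9, 30), (10, 5)])
READ e @v1: history=[(2, 29), (7, 11), (9, 30), (10, 5)] -> no version <= 1 -> NONE
v11: WRITE e=41  (e history now [(2, 29), (7, 11), (9, 30), (10, 5), (11, 41)])
READ b @v2: history=[(3, 50), (4, 31), (5, 45), (6, 32)] -> no version <= 2 -> NONE
v12: WRITE e=7  (e history now [(2, 29), (7, 11), (9, 30), (10, 5), (11, 41), (12, 7)])
v13: WRITE b=45  (b history now [(3, 50), (4, 31), (5, 45), (6, 32), (13, 45)])
v14: WRITE a=38  (a history now [(1, 21), (14, 38)])
v15: WRITE a=39  (a history now [(1, 21), (14, 38), (15, 39)])
v16: WRITE d=28  (d history now [(8, 20), (16, 28)])
v17: WRITE d=25  (d history now [(8, 20), (16, 28), (17, 25)])
v18: WRITE d=17  (d history now [(8, 20), (16, 28), (17, 25), (18, 17)])
READ e @v6: history=[(2, 29), (7, 11), (9, 30), (10, 5), (11, 41), (12, 7)] -> pick v2 -> 29
v19: WRITE b=47  (b history now [(3, 50), (4, 31), (5, 45), (6, 32), (13, 45), (19, 47)])
READ d @v12: history=[(8, 20), (16, 28), (17, 25), (18, 17)] -> pick v8 -> 20
v20: WRITE b=52  (b history now [(3, 50), (4, 31), (5, 45), (6, 32), (13, 45), (19, 47), (20, 52)])
READ d @v16: history=[(8, 20), (16, 28), (17, 25), (18, 17)] -> pick v16 -> 28
Read results in order: ['NONE', '29', 'NONE', 'NONE', '29', '20', '28']
NONE count = 3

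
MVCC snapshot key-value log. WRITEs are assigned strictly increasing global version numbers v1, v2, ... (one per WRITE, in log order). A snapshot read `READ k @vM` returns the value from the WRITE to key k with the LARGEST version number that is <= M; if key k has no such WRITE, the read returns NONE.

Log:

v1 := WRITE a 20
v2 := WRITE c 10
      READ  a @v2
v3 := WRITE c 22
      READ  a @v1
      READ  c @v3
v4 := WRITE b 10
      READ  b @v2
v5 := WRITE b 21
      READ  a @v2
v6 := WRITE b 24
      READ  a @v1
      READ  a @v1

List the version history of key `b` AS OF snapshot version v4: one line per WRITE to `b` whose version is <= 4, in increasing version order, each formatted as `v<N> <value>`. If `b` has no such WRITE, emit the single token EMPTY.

Answer: v4 10

Derivation:
Scan writes for key=b with version <= 4:
  v1 WRITE a 20 -> skip
  v2 WRITE c 10 -> skip
  v3 WRITE c 22 -> skip
  v4 WRITE b 10 -> keep
  v5 WRITE b 21 -> drop (> snap)
  v6 WRITE b 24 -> drop (> snap)
Collected: [(4, 10)]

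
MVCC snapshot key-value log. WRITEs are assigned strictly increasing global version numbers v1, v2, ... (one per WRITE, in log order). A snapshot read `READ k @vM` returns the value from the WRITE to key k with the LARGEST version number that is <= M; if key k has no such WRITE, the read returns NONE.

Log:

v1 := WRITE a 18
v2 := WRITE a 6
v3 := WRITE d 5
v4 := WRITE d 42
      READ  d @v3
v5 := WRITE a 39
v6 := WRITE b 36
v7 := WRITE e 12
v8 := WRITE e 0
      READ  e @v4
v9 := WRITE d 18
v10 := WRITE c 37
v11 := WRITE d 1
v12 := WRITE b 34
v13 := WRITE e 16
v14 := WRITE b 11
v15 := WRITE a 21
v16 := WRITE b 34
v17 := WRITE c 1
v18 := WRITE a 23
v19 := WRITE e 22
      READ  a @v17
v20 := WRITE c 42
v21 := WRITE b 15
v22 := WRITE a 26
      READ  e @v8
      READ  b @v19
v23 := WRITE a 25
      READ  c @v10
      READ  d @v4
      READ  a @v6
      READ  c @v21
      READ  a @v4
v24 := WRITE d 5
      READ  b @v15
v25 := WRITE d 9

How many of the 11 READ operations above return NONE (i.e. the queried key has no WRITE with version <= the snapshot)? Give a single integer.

v1: WRITE a=18  (a history now [(1, 18)])
v2: WRITE a=6  (a history now [(1, 18), (2, 6)])
v3: WRITE d=5  (d history now [(3, 5)])
v4: WRITE d=42  (d history now [(3, 5), (4, 42)])
READ d @v3: history=[(3, 5), (4, 42)] -> pick v3 -> 5
v5: WRITE a=39  (a history now [(1, 18), (2, 6), (5, 39)])
v6: WRITE b=36  (b history now [(6, 36)])
v7: WRITE e=12  (e history now [(7, 12)])
v8: WRITE e=0  (e history now [(7, 12), (8, 0)])
READ e @v4: history=[(7, 12), (8, 0)] -> no version <= 4 -> NONE
v9: WRITE d=18  (d history now [(3, 5), (4, 42), (9, 18)])
v10: WRITE c=37  (c history now [(10, 37)])
v11: WRITE d=1  (d history now [(3, 5), (4, 42), (9, 18), (11, 1)])
v12: WRITE b=34  (b history now [(6, 36), (12, 34)])
v13: WRITE e=16  (e history now [(7, 12), (8, 0), (13, 16)])
v14: WRITE b=11  (b history now [(6, 36), (12, 34), (14, 11)])
v15: WRITE a=21  (a history now [(1, 18), (2, 6), (5, 39), (15, 21)])
v16: WRITE b=34  (b history now [(6, 36), (12, 34), (14, 11), (16, 34)])
v17: WRITE c=1  (c history now [(10, 37), (17, 1)])
v18: WRITE a=23  (a history now [(1, 18), (2, 6), (5, 39), (15, 21), (18, 23)])
v19: WRITE e=22  (e history now [(7, 12), (8, 0), (13, 16), (19, 22)])
READ a @v17: history=[(1, 18), (2, 6), (5, 39), (15, 21), (18, 23)] -> pick v15 -> 21
v20: WRITE c=42  (c history now [(10, 37), (17, 1), (20, 42)])
v21: WRITE b=15  (b history now [(6, 36), (12, 34), (14, 11), (16, 34), (21, 15)])
v22: WRITE a=26  (a history now [(1, 18), (2, 6), (5, 39), (15, 21), (18, 23), (22, 26)])
READ e @v8: history=[(7, 12), (8, 0), (13, 16), (19, 22)] -> pick v8 -> 0
READ b @v19: history=[(6, 36), (12, 34), (14, 11), (16, 34), (21, 15)] -> pick v16 -> 34
v23: WRITE a=25  (a history now [(1, 18), (2, 6), (5, 39), (15, 21), (18, 23), (22, 26), (23, 25)])
READ c @v10: history=[(10, 37), (17, 1), (20, 42)] -> pick v10 -> 37
READ d @v4: history=[(3, 5), (4, 42), (9, 18), (11, 1)] -> pick v4 -> 42
READ a @v6: history=[(1, 18), (2, 6), (5, 39), (15, 21), (18, 23), (22, 26), (23, 25)] -> pick v5 -> 39
READ c @v21: history=[(10, 37), (17, 1), (20, 42)] -> pick v20 -> 42
READ a @v4: history=[(1, 18), (2, 6), (5, 39), (15, 21), (18, 23), (22, 26), (23, 25)] -> pick v2 -> 6
v24: WRITE d=5  (d history now [(3, 5), (4, 42), (9, 18), (11, 1), (24, 5)])
READ b @v15: history=[(6, 36), (12, 34), (14, 11), (16, 34), (21, 15)] -> pick v14 -> 11
v25: WRITE d=9  (d history now [(3, 5), (4, 42), (9, 18), (11, 1), (24, 5), (25, 9)])
Read results in order: ['5', 'NONE', '21', '0', '34', '37', '42', '39', '42', '6', '11']
NONE count = 1

Answer: 1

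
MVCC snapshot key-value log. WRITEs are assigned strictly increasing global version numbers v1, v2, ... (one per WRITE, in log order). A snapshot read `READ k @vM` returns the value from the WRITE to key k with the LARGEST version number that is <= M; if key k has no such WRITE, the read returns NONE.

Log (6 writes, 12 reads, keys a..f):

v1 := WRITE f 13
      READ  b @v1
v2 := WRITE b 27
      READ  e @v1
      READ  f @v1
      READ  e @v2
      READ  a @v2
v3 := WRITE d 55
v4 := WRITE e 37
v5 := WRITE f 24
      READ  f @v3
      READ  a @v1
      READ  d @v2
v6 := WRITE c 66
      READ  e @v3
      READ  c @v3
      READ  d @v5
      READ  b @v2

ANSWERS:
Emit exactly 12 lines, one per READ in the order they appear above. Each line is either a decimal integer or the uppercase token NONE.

Answer: NONE
NONE
13
NONE
NONE
13
NONE
NONE
NONE
NONE
55
27

Derivation:
v1: WRITE f=13  (f history now [(1, 13)])
READ b @v1: history=[] -> no version <= 1 -> NONE
v2: WRITE b=27  (b history now [(2, 27)])
READ e @v1: history=[] -> no version <= 1 -> NONE
READ f @v1: history=[(1, 13)] -> pick v1 -> 13
READ e @v2: history=[] -> no version <= 2 -> NONE
READ a @v2: history=[] -> no version <= 2 -> NONE
v3: WRITE d=55  (d history now [(3, 55)])
v4: WRITE e=37  (e history now [(4, 37)])
v5: WRITE f=24  (f history now [(1, 13), (5, 24)])
READ f @v3: history=[(1, 13), (5, 24)] -> pick v1 -> 13
READ a @v1: history=[] -> no version <= 1 -> NONE
READ d @v2: history=[(3, 55)] -> no version <= 2 -> NONE
v6: WRITE c=66  (c history now [(6, 66)])
READ e @v3: history=[(4, 37)] -> no version <= 3 -> NONE
READ c @v3: history=[(6, 66)] -> no version <= 3 -> NONE
READ d @v5: history=[(3, 55)] -> pick v3 -> 55
READ b @v2: history=[(2, 27)] -> pick v2 -> 27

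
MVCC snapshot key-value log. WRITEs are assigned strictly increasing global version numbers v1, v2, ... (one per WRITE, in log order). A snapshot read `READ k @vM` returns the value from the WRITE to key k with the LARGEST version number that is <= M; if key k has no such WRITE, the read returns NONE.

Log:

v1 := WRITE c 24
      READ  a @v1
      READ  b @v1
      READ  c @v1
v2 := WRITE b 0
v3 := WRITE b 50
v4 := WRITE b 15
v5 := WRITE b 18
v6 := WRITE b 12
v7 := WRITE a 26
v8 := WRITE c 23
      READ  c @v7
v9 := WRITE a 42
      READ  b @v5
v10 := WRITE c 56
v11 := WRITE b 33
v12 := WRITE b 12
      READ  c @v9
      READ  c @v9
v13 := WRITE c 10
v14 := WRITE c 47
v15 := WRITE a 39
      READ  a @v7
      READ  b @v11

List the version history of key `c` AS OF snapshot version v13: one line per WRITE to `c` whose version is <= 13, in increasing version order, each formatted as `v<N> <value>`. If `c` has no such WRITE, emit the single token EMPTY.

Answer: v1 24
v8 23
v10 56
v13 10

Derivation:
Scan writes for key=c with version <= 13:
  v1 WRITE c 24 -> keep
  v2 WRITE b 0 -> skip
  v3 WRITE b 50 -> skip
  v4 WRITE b 15 -> skip
  v5 WRITE b 18 -> skip
  v6 WRITE b 12 -> skip
  v7 WRITE a 26 -> skip
  v8 WRITE c 23 -> keep
  v9 WRITE a 42 -> skip
  v10 WRITE c 56 -> keep
  v11 WRITE b 33 -> skip
  v12 WRITE b 12 -> skip
  v13 WRITE c 10 -> keep
  v14 WRITE c 47 -> drop (> snap)
  v15 WRITE a 39 -> skip
Collected: [(1, 24), (8, 23), (10, 56), (13, 10)]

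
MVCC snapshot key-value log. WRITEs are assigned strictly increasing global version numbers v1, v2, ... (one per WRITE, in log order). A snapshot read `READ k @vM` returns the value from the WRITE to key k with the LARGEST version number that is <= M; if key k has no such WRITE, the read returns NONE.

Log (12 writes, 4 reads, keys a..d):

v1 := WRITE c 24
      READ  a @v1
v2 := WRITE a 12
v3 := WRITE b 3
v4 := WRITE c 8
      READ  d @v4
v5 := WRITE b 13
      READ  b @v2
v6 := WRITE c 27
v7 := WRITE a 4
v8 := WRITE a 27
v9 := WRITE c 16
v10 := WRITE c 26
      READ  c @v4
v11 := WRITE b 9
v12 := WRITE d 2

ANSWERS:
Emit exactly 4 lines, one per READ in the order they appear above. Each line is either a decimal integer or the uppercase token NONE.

Answer: NONE
NONE
NONE
8

Derivation:
v1: WRITE c=24  (c history now [(1, 24)])
READ a @v1: history=[] -> no version <= 1 -> NONE
v2: WRITE a=12  (a history now [(2, 12)])
v3: WRITE b=3  (b history now [(3, 3)])
v4: WRITE c=8  (c history now [(1, 24), (4, 8)])
READ d @v4: history=[] -> no version <= 4 -> NONE
v5: WRITE b=13  (b history now [(3, 3), (5, 13)])
READ b @v2: history=[(3, 3), (5, 13)] -> no version <= 2 -> NONE
v6: WRITE c=27  (c history now [(1, 24), (4, 8), (6, 27)])
v7: WRITE a=4  (a history now [(2, 12), (7, 4)])
v8: WRITE a=27  (a history now [(2, 12), (7, 4), (8, 27)])
v9: WRITE c=16  (c history now [(1, 24), (4, 8), (6, 27), (9, 16)])
v10: WRITE c=26  (c history now [(1, 24), (4, 8), (6, 27), (9, 16), (10, 26)])
READ c @v4: history=[(1, 24), (4, 8), (6, 27), (9, 16), (10, 26)] -> pick v4 -> 8
v11: WRITE b=9  (b history now [(3, 3), (5, 13), (11, 9)])
v12: WRITE d=2  (d history now [(12, 2)])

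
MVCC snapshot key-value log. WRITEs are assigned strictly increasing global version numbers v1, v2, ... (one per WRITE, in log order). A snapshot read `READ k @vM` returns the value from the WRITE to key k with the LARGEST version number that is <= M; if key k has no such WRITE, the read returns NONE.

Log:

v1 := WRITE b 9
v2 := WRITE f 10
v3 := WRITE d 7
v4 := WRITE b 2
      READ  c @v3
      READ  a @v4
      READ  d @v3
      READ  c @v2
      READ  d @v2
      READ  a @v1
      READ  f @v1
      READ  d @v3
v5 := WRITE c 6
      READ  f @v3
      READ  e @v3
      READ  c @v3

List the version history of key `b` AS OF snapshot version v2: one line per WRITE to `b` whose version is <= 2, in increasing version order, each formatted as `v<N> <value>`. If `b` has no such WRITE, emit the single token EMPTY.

Answer: v1 9

Derivation:
Scan writes for key=b with version <= 2:
  v1 WRITE b 9 -> keep
  v2 WRITE f 10 -> skip
  v3 WRITE d 7 -> skip
  v4 WRITE b 2 -> drop (> snap)
  v5 WRITE c 6 -> skip
Collected: [(1, 9)]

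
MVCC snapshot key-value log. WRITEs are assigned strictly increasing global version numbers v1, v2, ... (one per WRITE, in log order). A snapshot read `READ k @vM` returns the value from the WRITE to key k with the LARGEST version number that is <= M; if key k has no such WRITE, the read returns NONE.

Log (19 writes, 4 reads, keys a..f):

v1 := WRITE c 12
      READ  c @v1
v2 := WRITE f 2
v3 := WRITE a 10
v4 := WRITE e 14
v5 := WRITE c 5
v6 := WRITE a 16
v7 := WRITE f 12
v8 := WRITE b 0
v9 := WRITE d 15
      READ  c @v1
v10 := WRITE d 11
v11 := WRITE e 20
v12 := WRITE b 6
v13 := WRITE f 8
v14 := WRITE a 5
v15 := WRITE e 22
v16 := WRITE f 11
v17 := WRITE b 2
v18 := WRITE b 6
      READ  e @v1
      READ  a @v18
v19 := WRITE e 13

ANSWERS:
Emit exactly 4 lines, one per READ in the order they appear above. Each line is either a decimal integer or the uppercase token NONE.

Answer: 12
12
NONE
5

Derivation:
v1: WRITE c=12  (c history now [(1, 12)])
READ c @v1: history=[(1, 12)] -> pick v1 -> 12
v2: WRITE f=2  (f history now [(2, 2)])
v3: WRITE a=10  (a history now [(3, 10)])
v4: WRITE e=14  (e history now [(4, 14)])
v5: WRITE c=5  (c history now [(1, 12), (5, 5)])
v6: WRITE a=16  (a history now [(3, 10), (6, 16)])
v7: WRITE f=12  (f history now [(2, 2), (7, 12)])
v8: WRITE b=0  (b history now [(8, 0)])
v9: WRITE d=15  (d history now [(9, 15)])
READ c @v1: history=[(1, 12), (5, 5)] -> pick v1 -> 12
v10: WRITE d=11  (d history now [(9, 15), (10, 11)])
v11: WRITE e=20  (e history now [(4, 14), (11, 20)])
v12: WRITE b=6  (b history now [(8, 0), (12, 6)])
v13: WRITE f=8  (f history now [(2, 2), (7, 12), (13, 8)])
v14: WRITE a=5  (a history now [(3, 10), (6, 16), (14, 5)])
v15: WRITE e=22  (e history now [(4, 14), (11, 20), (15, 22)])
v16: WRITE f=11  (f history now [(2, 2), (7, 12), (13, 8), (16, 11)])
v17: WRITE b=2  (b history now [(8, 0), (12, 6), (17, 2)])
v18: WRITE b=6  (b history now [(8, 0), (12, 6), (17, 2), (18, 6)])
READ e @v1: history=[(4, 14), (11, 20), (15, 22)] -> no version <= 1 -> NONE
READ a @v18: history=[(3, 10), (6, 16), (14, 5)] -> pick v14 -> 5
v19: WRITE e=13  (e history now [(4, 14), (11, 20), (15, 22), (19, 13)])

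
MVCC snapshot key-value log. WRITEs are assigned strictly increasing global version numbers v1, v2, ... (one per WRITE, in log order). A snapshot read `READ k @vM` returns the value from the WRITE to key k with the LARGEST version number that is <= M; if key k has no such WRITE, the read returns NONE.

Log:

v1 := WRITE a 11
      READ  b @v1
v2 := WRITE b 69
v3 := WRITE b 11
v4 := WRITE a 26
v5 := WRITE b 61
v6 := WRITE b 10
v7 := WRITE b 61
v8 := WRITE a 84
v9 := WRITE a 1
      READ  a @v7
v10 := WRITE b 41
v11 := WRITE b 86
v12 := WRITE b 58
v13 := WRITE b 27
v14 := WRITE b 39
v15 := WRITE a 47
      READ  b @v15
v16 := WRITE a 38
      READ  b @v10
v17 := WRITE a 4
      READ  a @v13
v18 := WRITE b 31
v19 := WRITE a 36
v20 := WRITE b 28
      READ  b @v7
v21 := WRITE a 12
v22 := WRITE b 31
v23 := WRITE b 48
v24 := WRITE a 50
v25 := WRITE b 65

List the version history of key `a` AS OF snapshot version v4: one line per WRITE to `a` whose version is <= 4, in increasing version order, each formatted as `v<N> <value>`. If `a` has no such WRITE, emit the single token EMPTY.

Scan writes for key=a with version <= 4:
  v1 WRITE a 11 -> keep
  v2 WRITE b 69 -> skip
  v3 WRITE b 11 -> skip
  v4 WRITE a 26 -> keep
  v5 WRITE b 61 -> skip
  v6 WRITE b 10 -> skip
  v7 WRITE b 61 -> skip
  v8 WRITE a 84 -> drop (> snap)
  v9 WRITE a 1 -> drop (> snap)
  v10 WRITE b 41 -> skip
  v11 WRITE b 86 -> skip
  v12 WRITE b 58 -> skip
  v13 WRITE b 27 -> skip
  v14 WRITE b 39 -> skip
  v15 WRITE a 47 -> drop (> snap)
  v16 WRITE a 38 -> drop (> snap)
  v17 WRITE a 4 -> drop (> snap)
  v18 WRITE b 31 -> skip
  v19 WRITE a 36 -> drop (> snap)
  v20 WRITE b 28 -> skip
  v21 WRITE a 12 -> drop (> snap)
  v22 WRITE b 31 -> skip
  v23 WRITE b 48 -> skip
  v24 WRITE a 50 -> drop (> snap)
  v25 WRITE b 65 -> skip
Collected: [(1, 11), (4, 26)]

Answer: v1 11
v4 26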